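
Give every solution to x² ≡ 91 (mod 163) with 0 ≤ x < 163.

Since 163 ≡ 3 (mod 4), a square root of 91 is 91^((163+1)/4) = 91^41 mod 163.
Repeated squaring: 91^2≡131, 91^4≡46, 91^8≡160, 91^16≡9, 91^32≡81 (mod 163).
91^41 = 91^(32+8+1) ≡ 55 (mod 163).
Check: 55² = 3025 ≡ 91 (mod 163). The two roots are 55 and 108.

55, 108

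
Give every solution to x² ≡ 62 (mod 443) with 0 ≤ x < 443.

Since 443 ≡ 3 (mod 4), a square root of 62 is 62^((443+1)/4) = 62^111 mod 443.
Repeated squaring: 62^2≡300, 62^4≡71, 62^8≡168, 62^16≡315, 62^32≡436, 62^64≡49 (mod 443).
62^111 = 62^(64+32+8+4+2+1) ≡ 308 (mod 443).
Check: 308² = 94864 ≡ 62 (mod 443). The two roots are 135 and 308.

135, 308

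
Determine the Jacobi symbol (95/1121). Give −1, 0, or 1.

0

Reciprocity: 95 ≡ 3 and 1121 ≡ 1 (mod 4), so (95/1121) = +(1121/95).
Reduce top mod 95: now compute (76/95).
Pull out 2^2: since 95 ≡ 7 (mod 8), (2/95) = +1, so (2/95)^2 = +1.
Reciprocity: 19 ≡ 3 and 95 ≡ 3 (mod 4), so (19/95) = −(95/19).
Reduce top mod 19: now compute (0/19).
Top reduces to 0: gcd > 1, so the symbol is 0.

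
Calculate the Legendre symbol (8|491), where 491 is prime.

-1

Pull out 2^3: since 491 ≡ 3 (mod 8), (2/491) = -1, so (2/491)^3 = -1.
Reached (1/491) = 1. Collecting the sign flips along the way, the symbol is -1.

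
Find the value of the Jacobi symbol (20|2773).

-1

Pull out 2^2: since 2773 ≡ 5 (mod 8), (2/2773) = -1, so (2/2773)^2 = +1.
Reciprocity: 5 ≡ 1 and 2773 ≡ 1 (mod 4), so (5/2773) = +(2773/5).
Reduce top mod 5: now compute (3/5).
Reciprocity: 3 ≡ 3 and 5 ≡ 1 (mod 4), so (3/5) = +(5/3).
Reduce top mod 3: now compute (2/3).
Pull out 2: since 3 ≡ 3 (mod 8), (2/3) = -1.
Reached (1/3) = 1. Collecting the sign flips along the way, the symbol is -1.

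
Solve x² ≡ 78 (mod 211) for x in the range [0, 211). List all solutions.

17, 194

Since 211 ≡ 3 (mod 4), a square root of 78 is 78^((211+1)/4) = 78^53 mod 211.
Repeated squaring: 78^2≡176, 78^4≡170, 78^8≡204, 78^16≡49, 78^32≡80 (mod 211).
78^53 = 78^(32+16+4+1) ≡ 194 (mod 211).
Check: 194² = 37636 ≡ 78 (mod 211). The two roots are 17 and 194.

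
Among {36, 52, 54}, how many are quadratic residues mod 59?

(36/59) = +1 → QR.
(52/59) = -1 → non-residue.
(54/59) = -1 → non-residue.
Total quadratic residues among the 3: 1.

1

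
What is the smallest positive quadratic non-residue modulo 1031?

7

(2/1031) = +1, so 2 is a residue.
(3/1031) = +1, so 3 is a residue.
(4/1031) = +1, so 4 is a residue.
(5/1031) = +1, so 5 is a residue.
(6/1031) = +1, so 6 is a residue.
(7/1031) = −1, so 7 is the smallest positive non-residue mod 1031.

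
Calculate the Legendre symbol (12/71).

Euler's criterion: (12/71) ≡ 12^35 (mod 71).
12^2 ≡ 2 (mod 71)
12^4 ≡ 4 (mod 71)
12^8 ≡ 16 (mod 71)
12^16 ≡ 43 (mod 71)
12^32 ≡ 3 (mod 71)
12^35 = 12^(32+2+1) ≡ 1 (mod 71).
Result is 1, so (12/71) = 1.

1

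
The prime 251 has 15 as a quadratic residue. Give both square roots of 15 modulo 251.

Since 251 ≡ 3 (mod 4), a square root of 15 is 15^((251+1)/4) = 15^63 mod 251.
Repeated squaring: 15^2≡225, 15^4≡174, 15^8≡156, 15^16≡240, 15^32≡121 (mod 251).
15^63 = 15^(32+16+8+4+2+1) ≡ 39 (mod 251).
Check: 39² = 1521 ≡ 15 (mod 251). The two roots are 39 and 212.

39, 212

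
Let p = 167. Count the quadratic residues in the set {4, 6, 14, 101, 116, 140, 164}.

4

(4/167) = +1 → QR.
(6/167) = +1 → QR.
(14/167) = +1 → QR.
(101/167) = -1 → non-residue.
(116/167) = +1 → QR.
(140/167) = -1 → non-residue.
(164/167) = -1 → non-residue.
Total quadratic residues among the 7: 4.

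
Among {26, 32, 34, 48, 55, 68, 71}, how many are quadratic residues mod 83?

3

(26/83) = +1 → QR.
(32/83) = -1 → non-residue.
(34/83) = -1 → non-residue.
(48/83) = +1 → QR.
(55/83) = -1 → non-residue.
(68/83) = +1 → QR.
(71/83) = -1 → non-residue.
Total quadratic residues among the 7: 3.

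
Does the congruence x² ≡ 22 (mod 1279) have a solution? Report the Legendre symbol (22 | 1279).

Pull out 2: since 1279 ≡ 7 (mod 8), (2/1279) = +1.
Reciprocity: 11 ≡ 3 and 1279 ≡ 3 (mod 4), so (11/1279) = −(1279/11).
Reduce top mod 11: now compute (3/11).
Reciprocity: 3 ≡ 3 and 11 ≡ 3 (mod 4), so (3/11) = −(11/3).
Reduce top mod 3: now compute (2/3).
Pull out 2: since 3 ≡ 3 (mod 8), (2/3) = -1.
Reached (1/3) = 1. Collecting the sign flips along the way, the symbol is -1.

-1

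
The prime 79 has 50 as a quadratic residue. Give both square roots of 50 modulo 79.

34, 45

Since 79 ≡ 3 (mod 4), a square root of 50 is 50^((79+1)/4) = 50^20 mod 79.
Repeated squaring: 50^2≡51, 50^4≡73, 50^8≡36, 50^16≡32 (mod 79).
50^20 = 50^(16+4) ≡ 45 (mod 79).
Check: 45² = 2025 ≡ 50 (mod 79). The two roots are 34 and 45.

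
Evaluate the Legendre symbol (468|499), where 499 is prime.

-1

Euler's criterion: (468/499) ≡ 468^249 (mod 499).
468^2 ≡ 462 (mod 499)
468^4 ≡ 371 (mod 499)
468^8 ≡ 416 (mod 499)
468^16 ≡ 402 (mod 499)
468^32 ≡ 427 (mod 499)
468^64 ≡ 194 (mod 499)
468^128 ≡ 211 (mod 499)
468^249 = 468^(128+64+32+16+8+1) ≡ 498 (mod 499).
Result is 498 ≡ −1, so (468/499) = −1.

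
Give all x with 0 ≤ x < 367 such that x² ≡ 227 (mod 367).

Since 367 ≡ 3 (mod 4), a square root of 227 is 227^((367+1)/4) = 227^92 mod 367.
Repeated squaring: 227^2≡149, 227^4≡181, 227^8≡98, 227^16≡62, 227^32≡174, 227^64≡182 (mod 367).
227^92 = 227^(64+16+8+4) ≡ 31 (mod 367).
Check: 31² = 961 ≡ 227 (mod 367). The two roots are 31 and 336.

31, 336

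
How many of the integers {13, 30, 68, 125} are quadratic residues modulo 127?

3

(13/127) = +1 → QR.
(30/127) = +1 → QR.
(68/127) = +1 → QR.
(125/127) = -1 → non-residue.
Total quadratic residues among the 4: 3.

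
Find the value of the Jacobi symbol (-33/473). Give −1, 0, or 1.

0

First reduce: -33 ≡ 440 (mod 473).
Pull out 2^3: since 473 ≡ 1 (mod 8), (2/473) = +1, so (2/473)^3 = +1.
Reciprocity: 55 ≡ 3 and 473 ≡ 1 (mod 4), so (55/473) = +(473/55).
Reduce top mod 55: now compute (33/55).
Reciprocity: 33 ≡ 1 and 55 ≡ 3 (mod 4), so (33/55) = +(55/33).
Reduce top mod 33: now compute (22/33).
Pull out 2: since 33 ≡ 1 (mod 8), (2/33) = +1.
Reciprocity: 11 ≡ 3 and 33 ≡ 1 (mod 4), so (11/33) = +(33/11).
Reduce top mod 11: now compute (0/11).
Top reduces to 0: gcd > 1, so the symbol is 0.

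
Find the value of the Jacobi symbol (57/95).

Reciprocity: 57 ≡ 1 and 95 ≡ 3 (mod 4), so (57/95) = +(95/57).
Reduce top mod 57: now compute (38/57).
Pull out 2: since 57 ≡ 1 (mod 8), (2/57) = +1.
Reciprocity: 19 ≡ 3 and 57 ≡ 1 (mod 4), so (19/57) = +(57/19).
Reduce top mod 19: now compute (0/19).
Top reduces to 0: gcd > 1, so the symbol is 0.

0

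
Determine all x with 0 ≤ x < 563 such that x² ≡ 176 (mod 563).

Since 563 ≡ 3 (mod 4), a square root of 176 is 176^((563+1)/4) = 176^141 mod 563.
Repeated squaring: 176^2≡11, 176^4≡121, 176^8≡3, 176^16≡9, 176^32≡81, 176^64≡368, 176^128≡304 (mod 563).
176^141 = 176^(128+8+4+1) ≡ 141 (mod 563).
Check: 141² = 19881 ≡ 176 (mod 563). The two roots are 141 and 422.

141, 422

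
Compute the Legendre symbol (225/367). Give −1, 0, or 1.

1

Euler's criterion: (225/367) ≡ 225^183 (mod 367).
225^2 ≡ 346 (mod 367)
225^4 ≡ 74 (mod 367)
225^8 ≡ 338 (mod 367)
225^16 ≡ 107 (mod 367)
225^32 ≡ 72 (mod 367)
225^64 ≡ 46 (mod 367)
225^128 ≡ 281 (mod 367)
225^183 = 225^(128+32+16+4+2+1) ≡ 1 (mod 367).
Result is 1, so (225/367) = 1.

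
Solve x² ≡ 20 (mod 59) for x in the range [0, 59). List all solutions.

Since 59 ≡ 3 (mod 4), a square root of 20 is 20^((59+1)/4) = 20^15 mod 59.
Repeated squaring: 20^2≡46, 20^4≡51, 20^8≡5 (mod 59).
20^15 = 20^(8+4+2+1) ≡ 16 (mod 59).
Check: 16² = 256 ≡ 20 (mod 59). The two roots are 16 and 43.

16, 43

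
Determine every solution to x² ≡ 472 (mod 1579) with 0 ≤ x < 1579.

Since 1579 ≡ 3 (mod 4), a square root of 472 is 472^((1579+1)/4) = 472^395 mod 1579.
Repeated squaring: 472^2≡145, 472^4≡498, 472^8≡101, 472^16≡727, 472^32≡1143, 472^64≡616, 472^128≡496, 472^256≡1271 (mod 1579).
472^395 = 472^(256+128+8+2+1) ≡ 684 (mod 1579).
Check: 684² = 467856 ≡ 472 (mod 1579). The two roots are 684 and 895.

684, 895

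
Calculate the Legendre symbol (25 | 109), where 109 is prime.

1

Euler's criterion: (25/109) ≡ 25^54 (mod 109).
25^2 ≡ 80 (mod 109)
25^4 ≡ 78 (mod 109)
25^8 ≡ 89 (mod 109)
25^16 ≡ 73 (mod 109)
25^32 ≡ 97 (mod 109)
25^54 = 25^(32+16+4+2) ≡ 1 (mod 109).
Result is 1, so (25/109) = 1.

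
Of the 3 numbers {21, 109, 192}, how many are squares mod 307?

1

(21/307) = -1 → non-residue.
(109/307) = +1 → QR.
(192/307) = -1 → non-residue.
Total quadratic residues among the 3: 1.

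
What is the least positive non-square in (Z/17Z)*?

3

(2/17) = +1, so 2 is a residue.
(3/17) = −1, so 3 is the smallest positive non-residue mod 17.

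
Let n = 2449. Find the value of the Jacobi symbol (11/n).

Reciprocity: 11 ≡ 3 and 2449 ≡ 1 (mod 4), so (11/2449) = +(2449/11).
Reduce top mod 11: now compute (7/11).
Reciprocity: 7 ≡ 3 and 11 ≡ 3 (mod 4), so (7/11) = −(11/7).
Reduce top mod 7: now compute (4/7).
Pull out 2^2: since 7 ≡ 7 (mod 8), (2/7) = +1, so (2/7)^2 = +1.
Reached (1/7) = 1. Collecting the sign flips along the way, the symbol is -1.

-1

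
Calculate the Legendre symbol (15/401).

-1

Euler's criterion: (15/401) ≡ 15^200 (mod 401).
15^2 ≡ 225 (mod 401)
15^4 ≡ 99 (mod 401)
15^8 ≡ 177 (mod 401)
15^16 ≡ 51 (mod 401)
15^32 ≡ 195 (mod 401)
15^64 ≡ 331 (mod 401)
15^128 ≡ 88 (mod 401)
15^200 = 15^(128+64+8) ≡ 400 (mod 401).
Result is 400 ≡ −1, so (15/401) = −1.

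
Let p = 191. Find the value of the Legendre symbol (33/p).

Reciprocity: 33 ≡ 1 and 191 ≡ 3 (mod 4), so (33/191) = +(191/33).
Reduce top mod 33: now compute (26/33).
Pull out 2: since 33 ≡ 1 (mod 8), (2/33) = +1.
Reciprocity: 13 ≡ 1 and 33 ≡ 1 (mod 4), so (13/33) = +(33/13).
Reduce top mod 13: now compute (7/13).
Reciprocity: 7 ≡ 3 and 13 ≡ 1 (mod 4), so (7/13) = +(13/7).
Reduce top mod 7: now compute (6/7).
Pull out 2: since 7 ≡ 7 (mod 8), (2/7) = +1.
Reciprocity: 3 ≡ 3 and 7 ≡ 3 (mod 4), so (3/7) = −(7/3).
Reduce top mod 3: now compute (1/3).
Reached (1/3) = 1. Collecting the sign flips along the way, the symbol is -1.

-1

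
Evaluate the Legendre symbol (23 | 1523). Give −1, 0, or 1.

1

Reciprocity: 23 ≡ 3 and 1523 ≡ 3 (mod 4), so (23/1523) = −(1523/23).
Reduce top mod 23: now compute (5/23).
Reciprocity: 5 ≡ 1 and 23 ≡ 3 (mod 4), so (5/23) = +(23/5).
Reduce top mod 5: now compute (3/5).
Reciprocity: 3 ≡ 3 and 5 ≡ 1 (mod 4), so (3/5) = +(5/3).
Reduce top mod 3: now compute (2/3).
Pull out 2: since 3 ≡ 3 (mod 8), (2/3) = -1.
Reached (1/3) = 1. Collecting the sign flips along the way, the symbol is +1.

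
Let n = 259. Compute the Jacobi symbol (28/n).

0

Pull out 2^2: since 259 ≡ 3 (mod 8), (2/259) = -1, so (2/259)^2 = +1.
Reciprocity: 7 ≡ 3 and 259 ≡ 3 (mod 4), so (7/259) = −(259/7).
Reduce top mod 7: now compute (0/7).
Top reduces to 0: gcd > 1, so the symbol is 0.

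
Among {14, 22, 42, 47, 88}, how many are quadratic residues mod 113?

3

(14/113) = +1 → QR.
(22/113) = +1 → QR.
(42/113) = -1 → non-residue.
(47/113) = -1 → non-residue.
(88/113) = +1 → QR.
Total quadratic residues among the 5: 3.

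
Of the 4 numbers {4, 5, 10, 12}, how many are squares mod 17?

1

(4/17) = +1 → QR.
(5/17) = -1 → non-residue.
(10/17) = -1 → non-residue.
(12/17) = -1 → non-residue.
Total quadratic residues among the 4: 1.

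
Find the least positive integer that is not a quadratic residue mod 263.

5

(2/263) = +1, so 2 is a residue.
(3/263) = +1, so 3 is a residue.
(4/263) = +1, so 4 is a residue.
(5/263) = −1, so 5 is the smallest positive non-residue mod 263.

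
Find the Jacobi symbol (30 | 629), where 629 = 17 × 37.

1

Pull out 2: since 629 ≡ 5 (mod 8), (2/629) = -1.
Reciprocity: 15 ≡ 3 and 629 ≡ 1 (mod 4), so (15/629) = +(629/15).
Reduce top mod 15: now compute (14/15).
Pull out 2: since 15 ≡ 7 (mod 8), (2/15) = +1.
Reciprocity: 7 ≡ 3 and 15 ≡ 3 (mod 4), so (7/15) = −(15/7).
Reduce top mod 7: now compute (1/7).
Reached (1/7) = 1. Collecting the sign flips along the way, the symbol is +1.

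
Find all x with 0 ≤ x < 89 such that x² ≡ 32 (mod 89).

89 ≡ 1 (mod 4), so we find a root by search.
Trying successive values, 11² = 121 ≡ 32 (mod 89). The other root is 89 − 11 = 78.

11, 78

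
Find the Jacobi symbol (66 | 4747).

Pull out 2: since 4747 ≡ 3 (mod 8), (2/4747) = -1.
Reciprocity: 33 ≡ 1 and 4747 ≡ 3 (mod 4), so (33/4747) = +(4747/33).
Reduce top mod 33: now compute (28/33).
Pull out 2^2: since 33 ≡ 1 (mod 8), (2/33) = +1, so (2/33)^2 = +1.
Reciprocity: 7 ≡ 3 and 33 ≡ 1 (mod 4), so (7/33) = +(33/7).
Reduce top mod 7: now compute (5/7).
Reciprocity: 5 ≡ 1 and 7 ≡ 3 (mod 4), so (5/7) = +(7/5).
Reduce top mod 5: now compute (2/5).
Pull out 2: since 5 ≡ 5 (mod 8), (2/5) = -1.
Reached (1/5) = 1. Collecting the sign flips along the way, the symbol is +1.

1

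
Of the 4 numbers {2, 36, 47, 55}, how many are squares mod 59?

1

(2/59) = -1 → non-residue.
(36/59) = +1 → QR.
(47/59) = -1 → non-residue.
(55/59) = -1 → non-residue.
Total quadratic residues among the 4: 1.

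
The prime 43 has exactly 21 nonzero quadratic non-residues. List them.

2, 3, 5, 7, 8, 12, 18, 19, 20, 22, 26, 27, 28, 29, 30, 32, 33, 34, 37, 39, 42

Square k = 1,…,21 (k and 43−k give the same square):
1²=1, 2²=4, 3²=9, 4²=16, 5²=25, 6²=36, 7²≡6, 8²≡21, 9²≡38, 10²≡14, 11²≡35, 12²≡15, 13²≡40, 14²≡24, 15²≡10, 16²≡41, 17²≡31, 18²≡23, 19²≡17, 20²≡13, 21²≡11 (mod 43).
The residues are {1, 4, 6, 9, 10, 11, 13, 14, 15, 16, 17, 21, 23, 24, 25, 31, 35, 36, 38, 40, 41}; the non-residues are the remaining 21 nonzero classes.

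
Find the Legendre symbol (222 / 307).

1

Pull out 2: since 307 ≡ 3 (mod 8), (2/307) = -1.
Reciprocity: 111 ≡ 3 and 307 ≡ 3 (mod 4), so (111/307) = −(307/111).
Reduce top mod 111: now compute (85/111).
Reciprocity: 85 ≡ 1 and 111 ≡ 3 (mod 4), so (85/111) = +(111/85).
Reduce top mod 85: now compute (26/85).
Pull out 2: since 85 ≡ 5 (mod 8), (2/85) = -1.
Reciprocity: 13 ≡ 1 and 85 ≡ 1 (mod 4), so (13/85) = +(85/13).
Reduce top mod 13: now compute (7/13).
Reciprocity: 7 ≡ 3 and 13 ≡ 1 (mod 4), so (7/13) = +(13/7).
Reduce top mod 7: now compute (6/7).
Pull out 2: since 7 ≡ 7 (mod 8), (2/7) = +1.
Reciprocity: 3 ≡ 3 and 7 ≡ 3 (mod 4), so (3/7) = −(7/3).
Reduce top mod 3: now compute (1/3).
Reached (1/3) = 1. Collecting the sign flips along the way, the symbol is +1.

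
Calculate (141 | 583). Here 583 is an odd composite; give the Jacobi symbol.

-1

Reciprocity: 141 ≡ 1 and 583 ≡ 3 (mod 4), so (141/583) = +(583/141).
Reduce top mod 141: now compute (19/141).
Reciprocity: 19 ≡ 3 and 141 ≡ 1 (mod 4), so (19/141) = +(141/19).
Reduce top mod 19: now compute (8/19).
Pull out 2^3: since 19 ≡ 3 (mod 8), (2/19) = -1, so (2/19)^3 = -1.
Reached (1/19) = 1. Collecting the sign flips along the way, the symbol is -1.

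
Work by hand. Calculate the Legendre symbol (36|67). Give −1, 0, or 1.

1

Pull out 2^2: since 67 ≡ 3 (mod 8), (2/67) = -1, so (2/67)^2 = +1.
Reciprocity: 9 ≡ 1 and 67 ≡ 3 (mod 4), so (9/67) = +(67/9).
Reduce top mod 9: now compute (4/9).
Pull out 2^2: since 9 ≡ 1 (mod 8), (2/9) = +1, so (2/9)^2 = +1.
Reached (1/9) = 1. Collecting the sign flips along the way, the symbol is +1.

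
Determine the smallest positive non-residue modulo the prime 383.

(2/383) = +1, so 2 is a residue.
(3/383) = +1, so 3 is a residue.
(4/383) = +1, so 4 is a residue.
(5/383) = −1, so 5 is the smallest positive non-residue mod 383.

5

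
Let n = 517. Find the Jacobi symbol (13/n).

1

Reciprocity: 13 ≡ 1 and 517 ≡ 1 (mod 4), so (13/517) = +(517/13).
Reduce top mod 13: now compute (10/13).
Pull out 2: since 13 ≡ 5 (mod 8), (2/13) = -1.
Reciprocity: 5 ≡ 1 and 13 ≡ 1 (mod 4), so (5/13) = +(13/5).
Reduce top mod 5: now compute (3/5).
Reciprocity: 3 ≡ 3 and 5 ≡ 1 (mod 4), so (3/5) = +(5/3).
Reduce top mod 3: now compute (2/3).
Pull out 2: since 3 ≡ 3 (mod 8), (2/3) = -1.
Reached (1/3) = 1. Collecting the sign flips along the way, the symbol is +1.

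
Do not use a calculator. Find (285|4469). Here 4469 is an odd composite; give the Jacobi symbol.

-1

Reciprocity: 285 ≡ 1 and 4469 ≡ 1 (mod 4), so (285/4469) = +(4469/285).
Reduce top mod 285: now compute (194/285).
Pull out 2: since 285 ≡ 5 (mod 8), (2/285) = -1.
Reciprocity: 97 ≡ 1 and 285 ≡ 1 (mod 4), so (97/285) = +(285/97).
Reduce top mod 97: now compute (91/97).
Reciprocity: 91 ≡ 3 and 97 ≡ 1 (mod 4), so (91/97) = +(97/91).
Reduce top mod 91: now compute (6/91).
Pull out 2: since 91 ≡ 3 (mod 8), (2/91) = -1.
Reciprocity: 3 ≡ 3 and 91 ≡ 3 (mod 4), so (3/91) = −(91/3).
Reduce top mod 3: now compute (1/3).
Reached (1/3) = 1. Collecting the sign flips along the way, the symbol is -1.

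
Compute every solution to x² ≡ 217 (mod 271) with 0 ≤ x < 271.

Since 271 ≡ 3 (mod 4), a square root of 217 is 217^((271+1)/4) = 217^68 mod 271.
Repeated squaring: 217^2≡206, 217^4≡160, 217^8≡126, 217^16≡158, 217^32≡32, 217^64≡211 (mod 271).
217^68 = 217^(64+4) ≡ 156 (mod 271).
Check: 156² = 24336 ≡ 217 (mod 271). The two roots are 115 and 156.

115, 156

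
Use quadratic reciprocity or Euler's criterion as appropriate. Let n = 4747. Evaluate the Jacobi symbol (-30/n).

First reduce: -30 ≡ 4717 (mod 4747).
Reciprocity: 4717 ≡ 1 and 4747 ≡ 3 (mod 4), so (4717/4747) = +(4747/4717).
Reduce top mod 4717: now compute (30/4717).
Pull out 2: since 4717 ≡ 5 (mod 8), (2/4717) = -1.
Reciprocity: 15 ≡ 3 and 4717 ≡ 1 (mod 4), so (15/4717) = +(4717/15).
Reduce top mod 15: now compute (7/15).
Reciprocity: 7 ≡ 3 and 15 ≡ 3 (mod 4), so (7/15) = −(15/7).
Reduce top mod 7: now compute (1/7).
Reached (1/7) = 1. Collecting the sign flips along the way, the symbol is +1.

1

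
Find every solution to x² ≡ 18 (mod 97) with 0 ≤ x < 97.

97 ≡ 1 (mod 4), so we find a root by search.
Trying successive values, 42² = 1764 ≡ 18 (mod 97). The other root is 97 − 42 = 55.

42, 55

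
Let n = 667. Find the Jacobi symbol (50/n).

-1

Pull out 2: since 667 ≡ 3 (mod 8), (2/667) = -1.
Reciprocity: 25 ≡ 1 and 667 ≡ 3 (mod 4), so (25/667) = +(667/25).
Reduce top mod 25: now compute (17/25).
Reciprocity: 17 ≡ 1 and 25 ≡ 1 (mod 4), so (17/25) = +(25/17).
Reduce top mod 17: now compute (8/17).
Pull out 2^3: since 17 ≡ 1 (mod 8), (2/17) = +1, so (2/17)^3 = +1.
Reached (1/17) = 1. Collecting the sign flips along the way, the symbol is -1.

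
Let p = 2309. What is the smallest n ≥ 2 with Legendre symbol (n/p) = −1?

2

(2/2309) = −1, so 2 is the smallest positive non-residue mod 2309.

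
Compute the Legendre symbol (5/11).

1

Reciprocity: 5 ≡ 1 and 11 ≡ 3 (mod 4), so (5/11) = +(11/5).
Reduce top mod 5: now compute (1/5).
Reached (1/5) = 1. Collecting the sign flips along the way, the symbol is +1.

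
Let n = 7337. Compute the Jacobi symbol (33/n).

0

Reciprocity: 33 ≡ 1 and 7337 ≡ 1 (mod 4), so (33/7337) = +(7337/33).
Reduce top mod 33: now compute (11/33).
Reciprocity: 11 ≡ 3 and 33 ≡ 1 (mod 4), so (11/33) = +(33/11).
Reduce top mod 11: now compute (0/11).
Top reduces to 0: gcd > 1, so the symbol is 0.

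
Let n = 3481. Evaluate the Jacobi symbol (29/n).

Reciprocity: 29 ≡ 1 and 3481 ≡ 1 (mod 4), so (29/3481) = +(3481/29).
Reduce top mod 29: now compute (1/29).
Reached (1/29) = 1. Collecting the sign flips along the way, the symbol is +1.

1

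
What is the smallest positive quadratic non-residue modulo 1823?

(2/1823) = +1, so 2 is a residue.
(3/1823) = +1, so 3 is a residue.
(4/1823) = +1, so 4 is a residue.
(5/1823) = −1, so 5 is the smallest positive non-residue mod 1823.

5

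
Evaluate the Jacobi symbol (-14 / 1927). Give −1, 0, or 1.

1

First reduce: -14 ≡ 1913 (mod 1927).
Reciprocity: 1913 ≡ 1 and 1927 ≡ 3 (mod 4), so (1913/1927) = +(1927/1913).
Reduce top mod 1913: now compute (14/1913).
Pull out 2: since 1913 ≡ 1 (mod 8), (2/1913) = +1.
Reciprocity: 7 ≡ 3 and 1913 ≡ 1 (mod 4), so (7/1913) = +(1913/7).
Reduce top mod 7: now compute (2/7).
Pull out 2: since 7 ≡ 7 (mod 8), (2/7) = +1.
Reached (1/7) = 1. Collecting the sign flips along the way, the symbol is +1.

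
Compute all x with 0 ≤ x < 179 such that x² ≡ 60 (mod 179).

Since 179 ≡ 3 (mod 4), a square root of 60 is 60^((179+1)/4) = 60^45 mod 179.
Repeated squaring: 60^2≡20, 60^4≡42, 60^8≡153, 60^16≡139, 60^32≡168 (mod 179).
60^45 = 60^(32+8+4+1) ≡ 66 (mod 179).
Check: 66² = 4356 ≡ 60 (mod 179). The two roots are 66 and 113.

66, 113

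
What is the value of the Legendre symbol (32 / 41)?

1

Pull out 2^5: since 41 ≡ 1 (mod 8), (2/41) = +1, so (2/41)^5 = +1.
Reached (1/41) = 1. Collecting the sign flips along the way, the symbol is +1.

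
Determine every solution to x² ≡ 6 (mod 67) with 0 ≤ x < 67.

Since 67 ≡ 3 (mod 4), a square root of 6 is 6^((67+1)/4) = 6^17 mod 67.
Repeated squaring: 6^2≡36, 6^4≡23, 6^8≡60, 6^16≡49 (mod 67).
6^17 = 6^(16+1) ≡ 26 (mod 67).
Check: 26² = 676 ≡ 6 (mod 67). The two roots are 26 and 41.

26, 41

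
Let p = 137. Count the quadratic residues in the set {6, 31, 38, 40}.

(6/137) = -1 → non-residue.
(31/137) = -1 → non-residue.
(38/137) = +1 → QR.
(40/137) = -1 → non-residue.
Total quadratic residues among the 4: 1.

1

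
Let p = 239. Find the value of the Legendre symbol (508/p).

First reduce: 508 ≡ 30 (mod 239).
Pull out 2: since 239 ≡ 7 (mod 8), (2/239) = +1.
Reciprocity: 15 ≡ 3 and 239 ≡ 3 (mod 4), so (15/239) = −(239/15).
Reduce top mod 15: now compute (14/15).
Pull out 2: since 15 ≡ 7 (mod 8), (2/15) = +1.
Reciprocity: 7 ≡ 3 and 15 ≡ 3 (mod 4), so (7/15) = −(15/7).
Reduce top mod 7: now compute (1/7).
Reached (1/7) = 1. Collecting the sign flips along the way, the symbol is +1.

1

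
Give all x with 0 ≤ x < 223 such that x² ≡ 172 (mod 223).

Since 223 ≡ 3 (mod 4), a square root of 172 is 172^((223+1)/4) = 172^56 mod 223.
Repeated squaring: 172^2≡148, 172^4≡50, 172^8≡47, 172^16≡202, 172^32≡218 (mod 223).
172^56 = 172^(32+16+8) ≡ 29 (mod 223).
Check: 29² = 841 ≡ 172 (mod 223). The two roots are 29 and 194.

29, 194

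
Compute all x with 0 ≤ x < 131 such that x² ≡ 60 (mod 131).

Since 131 ≡ 3 (mod 4), a square root of 60 is 60^((131+1)/4) = 60^33 mod 131.
Repeated squaring: 60^2≡63, 60^4≡39, 60^8≡80, 60^16≡112, 60^32≡99 (mod 131).
60^33 = 60^(32+1) ≡ 45 (mod 131).
Check: 45² = 2025 ≡ 60 (mod 131). The two roots are 45 and 86.

45, 86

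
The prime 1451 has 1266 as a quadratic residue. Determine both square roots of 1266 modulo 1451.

Since 1451 ≡ 3 (mod 4), a square root of 1266 is 1266^((1451+1)/4) = 1266^363 mod 1451.
Repeated squaring: 1266^2≡852, 1266^4≡404, 1266^8≡704, 1266^16≡825, 1266^32≡106, 1266^64≡1079, 1266^128≡539, 1266^256≡321 (mod 1451).
1266^363 = 1266^(256+64+32+8+2+1) ≡ 653 (mod 1451).
Check: 653² = 426409 ≡ 1266 (mod 1451). The two roots are 653 and 798.

653, 798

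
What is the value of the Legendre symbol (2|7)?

1

Pull out 2: since 7 ≡ 7 (mod 8), (2/7) = +1.
Reached (1/7) = 1. Collecting the sign flips along the way, the symbol is +1.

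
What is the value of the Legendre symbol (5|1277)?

Reciprocity: 5 ≡ 1 and 1277 ≡ 1 (mod 4), so (5/1277) = +(1277/5).
Reduce top mod 5: now compute (2/5).
Pull out 2: since 5 ≡ 5 (mod 8), (2/5) = -1.
Reached (1/5) = 1. Collecting the sign flips along the way, the symbol is -1.

-1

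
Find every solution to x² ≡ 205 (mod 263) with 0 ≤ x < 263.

Since 263 ≡ 3 (mod 4), a square root of 205 is 205^((263+1)/4) = 205^66 mod 263.
Repeated squaring: 205^2≡208, 205^4≡132, 205^8≡66, 205^16≡148, 205^32≡75, 205^64≡102 (mod 263).
205^66 = 205^(64+2) ≡ 176 (mod 263).
Check: 176² = 30976 ≡ 205 (mod 263). The two roots are 87 and 176.

87, 176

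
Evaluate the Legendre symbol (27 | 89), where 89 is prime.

-1

Reciprocity: 27 ≡ 3 and 89 ≡ 1 (mod 4), so (27/89) = +(89/27).
Reduce top mod 27: now compute (8/27).
Pull out 2^3: since 27 ≡ 3 (mod 8), (2/27) = -1, so (2/27)^3 = -1.
Reached (1/27) = 1. Collecting the sign flips along the way, the symbol is -1.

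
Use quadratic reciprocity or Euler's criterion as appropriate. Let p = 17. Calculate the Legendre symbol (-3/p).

Euler's criterion: (-3/17) ≡ 14^8 (mod 17).
14^2 ≡ 9 (mod 17)
14^4 ≡ 13 (mod 17)
14^8 ≡ 16 (mod 17)
14^8 = 14^(8) ≡ 16 (mod 17).
Result is 16 ≡ −1, so (-3/17) = −1.

-1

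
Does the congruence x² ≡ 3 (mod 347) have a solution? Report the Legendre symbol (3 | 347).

Reciprocity: 3 ≡ 3 and 347 ≡ 3 (mod 4), so (3/347) = −(347/3).
Reduce top mod 3: now compute (2/3).
Pull out 2: since 3 ≡ 3 (mod 8), (2/3) = -1.
Reached (1/3) = 1. Collecting the sign flips along the way, the symbol is +1.

1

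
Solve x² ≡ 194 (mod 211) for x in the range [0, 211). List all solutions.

48, 163

Since 211 ≡ 3 (mod 4), a square root of 194 is 194^((211+1)/4) = 194^53 mod 211.
Repeated squaring: 194^2≡78, 194^4≡176, 194^8≡170, 194^16≡204, 194^32≡49 (mod 211).
194^53 = 194^(32+16+4+1) ≡ 163 (mod 211).
Check: 163² = 26569 ≡ 194 (mod 211). The two roots are 48 and 163.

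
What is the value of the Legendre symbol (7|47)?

1

Reciprocity: 7 ≡ 3 and 47 ≡ 3 (mod 4), so (7/47) = −(47/7).
Reduce top mod 7: now compute (5/7).
Reciprocity: 5 ≡ 1 and 7 ≡ 3 (mod 4), so (5/7) = +(7/5).
Reduce top mod 5: now compute (2/5).
Pull out 2: since 5 ≡ 5 (mod 8), (2/5) = -1.
Reached (1/5) = 1. Collecting the sign flips along the way, the symbol is +1.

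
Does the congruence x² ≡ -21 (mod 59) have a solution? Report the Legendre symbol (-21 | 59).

-1

First reduce: -21 ≡ 38 (mod 59).
Pull out 2: since 59 ≡ 3 (mod 8), (2/59) = -1.
Reciprocity: 19 ≡ 3 and 59 ≡ 3 (mod 4), so (19/59) = −(59/19).
Reduce top mod 19: now compute (2/19).
Pull out 2: since 19 ≡ 3 (mod 8), (2/19) = -1.
Reached (1/19) = 1. Collecting the sign flips along the way, the symbol is -1.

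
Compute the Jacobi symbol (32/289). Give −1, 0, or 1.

Pull out 2^5: since 289 ≡ 1 (mod 8), (2/289) = +1, so (2/289)^5 = +1.
Reached (1/289) = 1. Collecting the sign flips along the way, the symbol is +1.

1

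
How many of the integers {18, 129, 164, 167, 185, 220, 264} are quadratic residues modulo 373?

3

(18/373) = -1 → non-residue.
(129/373) = -1 → non-residue.
(164/373) = +1 → QR.
(167/373) = -1 → non-residue.
(185/373) = -1 → non-residue.
(220/373) = +1 → QR.
(264/373) = +1 → QR.
Total quadratic residues among the 7: 3.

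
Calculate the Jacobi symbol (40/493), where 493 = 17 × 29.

Pull out 2^3: since 493 ≡ 5 (mod 8), (2/493) = -1, so (2/493)^3 = -1.
Reciprocity: 5 ≡ 1 and 493 ≡ 1 (mod 4), so (5/493) = +(493/5).
Reduce top mod 5: now compute (3/5).
Reciprocity: 3 ≡ 3 and 5 ≡ 1 (mod 4), so (3/5) = +(5/3).
Reduce top mod 3: now compute (2/3).
Pull out 2: since 3 ≡ 3 (mod 8), (2/3) = -1.
Reached (1/3) = 1. Collecting the sign flips along the way, the symbol is +1.

1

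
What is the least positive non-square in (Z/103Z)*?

3

(2/103) = +1, so 2 is a residue.
(3/103) = −1, so 3 is the smallest positive non-residue mod 103.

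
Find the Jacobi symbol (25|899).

1

Reciprocity: 25 ≡ 1 and 899 ≡ 3 (mod 4), so (25/899) = +(899/25).
Reduce top mod 25: now compute (24/25).
Pull out 2^3: since 25 ≡ 1 (mod 8), (2/25) = +1, so (2/25)^3 = +1.
Reciprocity: 3 ≡ 3 and 25 ≡ 1 (mod 4), so (3/25) = +(25/3).
Reduce top mod 3: now compute (1/3).
Reached (1/3) = 1. Collecting the sign flips along the way, the symbol is +1.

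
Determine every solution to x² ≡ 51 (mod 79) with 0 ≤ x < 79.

Since 79 ≡ 3 (mod 4), a square root of 51 is 51^((79+1)/4) = 51^20 mod 79.
Repeated squaring: 51^2≡73, 51^4≡36, 51^8≡32, 51^16≡76 (mod 79).
51^20 = 51^(16+4) ≡ 50 (mod 79).
Check: 50² = 2500 ≡ 51 (mod 79). The two roots are 29 and 50.

29, 50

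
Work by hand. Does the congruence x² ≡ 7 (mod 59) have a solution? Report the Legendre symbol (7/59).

1

Euler's criterion: (7/59) ≡ 7^29 (mod 59).
7^2 ≡ 49 (mod 59)
7^4 ≡ 41 (mod 59)
7^8 ≡ 29 (mod 59)
7^16 ≡ 15 (mod 59)
7^29 = 7^(16+8+4+1) ≡ 1 (mod 59).
Result is 1, so (7/59) = 1.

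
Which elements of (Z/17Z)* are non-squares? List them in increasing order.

Square k = 1,…,8 (k and 17−k give the same square):
1²=1, 2²=4, 3²=9, 4²=16, 5²≡8, 6²≡2, 7²≡15, 8²≡13 (mod 17).
The residues are {1, 2, 4, 8, 9, 13, 15, 16}; the non-residues are the remaining 8 nonzero classes.

3,5,6,7,10,11,12,14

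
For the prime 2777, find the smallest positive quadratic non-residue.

3

(2/2777) = +1, so 2 is a residue.
(3/2777) = −1, so 3 is the smallest positive non-residue mod 2777.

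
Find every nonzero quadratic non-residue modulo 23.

Square k = 1,…,11 (k and 23−k give the same square):
1²=1, 2²=4, 3²=9, 4²=16, 5²≡2, 6²≡13, 7²≡3, 8²≡18, 9²≡12, 10²≡8, 11²≡6 (mod 23).
The residues are {1, 2, 3, 4, 6, 8, 9, 12, 13, 16, 18}; the non-residues are the remaining 11 nonzero classes.

5, 7, 10, 11, 14, 15, 17, 19, 20, 21, 22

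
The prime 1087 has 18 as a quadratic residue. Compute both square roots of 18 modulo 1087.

Since 1087 ≡ 3 (mod 4), a square root of 18 is 18^((1087+1)/4) = 18^272 mod 1087.
Repeated squaring: 18^2≡324, 18^4≡624, 18^8≡230, 18^16≡724, 18^32≡242, 18^64≡953, 18^128≡564, 18^256≡692 (mod 1087).
18^272 = 18^(256+16) ≡ 988 (mod 1087).
Check: 988² = 976144 ≡ 18 (mod 1087). The two roots are 99 and 988.

99, 988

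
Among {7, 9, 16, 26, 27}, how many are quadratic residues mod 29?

(7/29) = +1 → QR.
(9/29) = +1 → QR.
(16/29) = +1 → QR.
(26/29) = -1 → non-residue.
(27/29) = -1 → non-residue.
Total quadratic residues among the 5: 3.

3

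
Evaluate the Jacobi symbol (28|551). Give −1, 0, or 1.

Pull out 2^2: since 551 ≡ 7 (mod 8), (2/551) = +1, so (2/551)^2 = +1.
Reciprocity: 7 ≡ 3 and 551 ≡ 3 (mod 4), so (7/551) = −(551/7).
Reduce top mod 7: now compute (5/7).
Reciprocity: 5 ≡ 1 and 7 ≡ 3 (mod 4), so (5/7) = +(7/5).
Reduce top mod 5: now compute (2/5).
Pull out 2: since 5 ≡ 5 (mod 8), (2/5) = -1.
Reached (1/5) = 1. Collecting the sign flips along the way, the symbol is +1.

1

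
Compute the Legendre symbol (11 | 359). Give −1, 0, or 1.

1

Euler's criterion: (11/359) ≡ 11^179 (mod 359).
11^2 ≡ 121 (mod 359)
11^4 ≡ 281 (mod 359)
11^8 ≡ 340 (mod 359)
11^16 ≡ 2 (mod 359)
11^32 ≡ 4 (mod 359)
11^64 ≡ 16 (mod 359)
11^128 ≡ 256 (mod 359)
11^179 = 11^(128+32+16+2+1) ≡ 1 (mod 359).
Result is 1, so (11/359) = 1.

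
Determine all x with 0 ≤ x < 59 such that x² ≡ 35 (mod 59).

25, 34

Since 59 ≡ 3 (mod 4), a square root of 35 is 35^((59+1)/4) = 35^15 mod 59.
Repeated squaring: 35^2≡45, 35^4≡19, 35^8≡7 (mod 59).
35^15 = 35^(8+4+2+1) ≡ 25 (mod 59).
Check: 25² = 625 ≡ 35 (mod 59). The two roots are 25 and 34.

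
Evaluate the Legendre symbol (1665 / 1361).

First reduce: 1665 ≡ 304 (mod 1361).
Pull out 2^4: since 1361 ≡ 1 (mod 8), (2/1361) = +1, so (2/1361)^4 = +1.
Reciprocity: 19 ≡ 3 and 1361 ≡ 1 (mod 4), so (19/1361) = +(1361/19).
Reduce top mod 19: now compute (12/19).
Pull out 2^2: since 19 ≡ 3 (mod 8), (2/19) = -1, so (2/19)^2 = +1.
Reciprocity: 3 ≡ 3 and 19 ≡ 3 (mod 4), so (3/19) = −(19/3).
Reduce top mod 3: now compute (1/3).
Reached (1/3) = 1. Collecting the sign flips along the way, the symbol is -1.

-1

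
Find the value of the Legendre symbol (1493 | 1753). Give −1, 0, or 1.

1

Reciprocity: 1493 ≡ 1 and 1753 ≡ 1 (mod 4), so (1493/1753) = +(1753/1493).
Reduce top mod 1493: now compute (260/1493).
Pull out 2^2: since 1493 ≡ 5 (mod 8), (2/1493) = -1, so (2/1493)^2 = +1.
Reciprocity: 65 ≡ 1 and 1493 ≡ 1 (mod 4), so (65/1493) = +(1493/65).
Reduce top mod 65: now compute (63/65).
Reciprocity: 63 ≡ 3 and 65 ≡ 1 (mod 4), so (63/65) = +(65/63).
Reduce top mod 63: now compute (2/63).
Pull out 2: since 63 ≡ 7 (mod 8), (2/63) = +1.
Reached (1/63) = 1. Collecting the sign flips along the way, the symbol is +1.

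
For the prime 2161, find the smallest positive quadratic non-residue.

7

(2/2161) = +1, so 2 is a residue.
(3/2161) = +1, so 3 is a residue.
(4/2161) = +1, so 4 is a residue.
(5/2161) = +1, so 5 is a residue.
(6/2161) = +1, so 6 is a residue.
(7/2161) = −1, so 7 is the smallest positive non-residue mod 2161.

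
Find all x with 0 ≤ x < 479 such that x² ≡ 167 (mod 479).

149, 330

Since 479 ≡ 3 (mod 4), a square root of 167 is 167^((479+1)/4) = 167^120 mod 479.
Repeated squaring: 167^2≡107, 167^4≡432, 167^8≡293, 167^16≡108, 167^32≡168, 167^64≡442 (mod 479).
167^120 = 167^(64+32+16+8) ≡ 330 (mod 479).
Check: 330² = 108900 ≡ 167 (mod 479). The two roots are 149 and 330.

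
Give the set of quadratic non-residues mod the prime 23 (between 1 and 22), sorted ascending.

Square k = 1,…,11 (k and 23−k give the same square):
1²=1, 2²=4, 3²=9, 4²=16, 5²≡2, 6²≡13, 7²≡3, 8²≡18, 9²≡12, 10²≡8, 11²≡6 (mod 23).
The residues are {1, 2, 3, 4, 6, 8, 9, 12, 13, 16, 18}; the non-residues are the remaining 11 nonzero classes.

5,7,10,11,14,15,17,19,20,21,22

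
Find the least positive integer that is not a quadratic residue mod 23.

(2/23) = +1, so 2 is a residue.
(3/23) = +1, so 3 is a residue.
(4/23) = +1, so 4 is a residue.
(5/23) = −1, so 5 is the smallest positive non-residue mod 23.

5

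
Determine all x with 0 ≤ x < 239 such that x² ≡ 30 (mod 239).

Since 239 ≡ 3 (mod 4), a square root of 30 is 30^((239+1)/4) = 30^60 mod 239.
Repeated squaring: 30^2≡183, 30^4≡29, 30^8≡124, 30^16≡80, 30^32≡186 (mod 239).
30^60 = 30^(32+16+8+4) ≡ 204 (mod 239).
Check: 204² = 41616 ≡ 30 (mod 239). The two roots are 35 and 204.

35, 204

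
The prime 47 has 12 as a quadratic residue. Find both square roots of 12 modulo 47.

Since 47 ≡ 3 (mod 4), a square root of 12 is 12^((47+1)/4) = 12^12 mod 47.
Repeated squaring: 12^2≡3, 12^4≡9, 12^8≡34 (mod 47).
12^12 = 12^(8+4) ≡ 24 (mod 47).
Check: 24² = 576 ≡ 12 (mod 47). The two roots are 23 and 24.

23, 24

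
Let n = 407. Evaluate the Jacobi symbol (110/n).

0

Pull out 2: since 407 ≡ 7 (mod 8), (2/407) = +1.
Reciprocity: 55 ≡ 3 and 407 ≡ 3 (mod 4), so (55/407) = −(407/55).
Reduce top mod 55: now compute (22/55).
Pull out 2: since 55 ≡ 7 (mod 8), (2/55) = +1.
Reciprocity: 11 ≡ 3 and 55 ≡ 3 (mod 4), so (11/55) = −(55/11).
Reduce top mod 11: now compute (0/11).
Top reduces to 0: gcd > 1, so the symbol is 0.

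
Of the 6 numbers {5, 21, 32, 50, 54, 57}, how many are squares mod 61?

2

(5/61) = +1 → QR.
(21/61) = -1 → non-residue.
(32/61) = -1 → non-residue.
(50/61) = -1 → non-residue.
(54/61) = -1 → non-residue.
(57/61) = +1 → QR.
Total quadratic residues among the 6: 2.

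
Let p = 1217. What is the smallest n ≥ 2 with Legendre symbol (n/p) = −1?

3

(2/1217) = +1, so 2 is a residue.
(3/1217) = −1, so 3 is the smallest positive non-residue mod 1217.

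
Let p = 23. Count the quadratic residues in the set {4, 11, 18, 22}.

(4/23) = +1 → QR.
(11/23) = -1 → non-residue.
(18/23) = +1 → QR.
(22/23) = -1 → non-residue.
Total quadratic residues among the 4: 2.

2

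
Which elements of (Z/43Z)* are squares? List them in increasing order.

Square k = 1,…,21 (k and 43−k give the same square):
1²=1, 2²=4, 3²=9, 4²=16, 5²=25, 6²=36, 7²≡6, 8²≡21, 9²≡38, 10²≡14, 11²≡35, 12²≡15, 13²≡40, 14²≡24, 15²≡10, 16²≡41, 17²≡31, 18²≡23, 19²≡17, 20²≡13, 21²≡11 (mod 43).
So the quadratic residues mod 43 are {1, 4, 6, 9, 10, 11, 13, 14, 15, 16, 17, 21, 23, 24, 25, 31, 35, 36, 38, 40, 41}.

1,4,6,9,10,11,13,14,15,16,17,21,23,24,25,31,35,36,38,40,41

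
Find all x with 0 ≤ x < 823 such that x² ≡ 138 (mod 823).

31, 792

Since 823 ≡ 3 (mod 4), a square root of 138 is 138^((823+1)/4) = 138^206 mod 823.
Repeated squaring: 138^2≡115, 138^4≡57, 138^8≡780, 138^16≡203, 138^32≡59, 138^64≡189, 138^128≡332 (mod 823).
138^206 = 138^(128+64+8+4+2) ≡ 31 (mod 823).
Check: 31² = 961 ≡ 138 (mod 823). The two roots are 31 and 792.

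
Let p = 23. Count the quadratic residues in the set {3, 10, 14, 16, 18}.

(3/23) = +1 → QR.
(10/23) = -1 → non-residue.
(14/23) = -1 → non-residue.
(16/23) = +1 → QR.
(18/23) = +1 → QR.
Total quadratic residues among the 5: 3.

3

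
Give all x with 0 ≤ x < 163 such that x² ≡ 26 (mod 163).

Since 163 ≡ 3 (mod 4), a square root of 26 is 26^((163+1)/4) = 26^41 mod 163.
Repeated squaring: 26^2≡24, 26^4≡87, 26^8≡71, 26^16≡151, 26^32≡144 (mod 163).
26^41 = 26^(32+8+1) ≡ 134 (mod 163).
Check: 134² = 17956 ≡ 26 (mod 163). The two roots are 29 and 134.

29, 134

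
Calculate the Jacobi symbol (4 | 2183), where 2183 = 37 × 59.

Pull out 2^2: since 2183 ≡ 7 (mod 8), (2/2183) = +1, so (2/2183)^2 = +1.
Reached (1/2183) = 1. Collecting the sign flips along the way, the symbol is +1.

1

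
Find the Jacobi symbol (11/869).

0

Reciprocity: 11 ≡ 3 and 869 ≡ 1 (mod 4), so (11/869) = +(869/11).
Reduce top mod 11: now compute (0/11).
Top reduces to 0: gcd > 1, so the symbol is 0.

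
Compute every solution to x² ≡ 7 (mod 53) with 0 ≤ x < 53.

53 ≡ 1 (mod 4), so we find a root by search.
Trying successive values, 22² = 484 ≡ 7 (mod 53). The other root is 53 − 22 = 31.

22, 31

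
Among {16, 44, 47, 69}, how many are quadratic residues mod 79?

2

(16/79) = +1 → QR.
(44/79) = +1 → QR.
(47/79) = -1 → non-residue.
(69/79) = -1 → non-residue.
Total quadratic residues among the 4: 2.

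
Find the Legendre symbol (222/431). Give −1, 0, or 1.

Pull out 2: since 431 ≡ 7 (mod 8), (2/431) = +1.
Reciprocity: 111 ≡ 3 and 431 ≡ 3 (mod 4), so (111/431) = −(431/111).
Reduce top mod 111: now compute (98/111).
Pull out 2: since 111 ≡ 7 (mod 8), (2/111) = +1.
Reciprocity: 49 ≡ 1 and 111 ≡ 3 (mod 4), so (49/111) = +(111/49).
Reduce top mod 49: now compute (13/49).
Reciprocity: 13 ≡ 1 and 49 ≡ 1 (mod 4), so (13/49) = +(49/13).
Reduce top mod 13: now compute (10/13).
Pull out 2: since 13 ≡ 5 (mod 8), (2/13) = -1.
Reciprocity: 5 ≡ 1 and 13 ≡ 1 (mod 4), so (5/13) = +(13/5).
Reduce top mod 5: now compute (3/5).
Reciprocity: 3 ≡ 3 and 5 ≡ 1 (mod 4), so (3/5) = +(5/3).
Reduce top mod 3: now compute (2/3).
Pull out 2: since 3 ≡ 3 (mod 8), (2/3) = -1.
Reached (1/3) = 1. Collecting the sign flips along the way, the symbol is -1.

-1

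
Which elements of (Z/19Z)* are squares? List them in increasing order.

Square k = 1,…,9 (k and 19−k give the same square):
1²=1, 2²=4, 3²=9, 4²=16, 5²≡6, 6²≡17, 7²≡11, 8²≡7, 9²≡5 (mod 19).
So the quadratic residues mod 19 are {1, 4, 5, 6, 7, 9, 11, 16, 17}.

1,4,5,6,7,9,11,16,17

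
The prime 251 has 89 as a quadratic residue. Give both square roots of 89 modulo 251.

Since 251 ≡ 3 (mod 4), a square root of 89 is 89^((251+1)/4) = 89^63 mod 251.
Repeated squaring: 89^2≡140, 89^4≡22, 89^8≡233, 89^16≡73, 89^32≡58 (mod 251).
89^63 = 89^(32+16+8+4+2+1) ≡ 66 (mod 251).
Check: 66² = 4356 ≡ 89 (mod 251). The two roots are 66 and 185.

66, 185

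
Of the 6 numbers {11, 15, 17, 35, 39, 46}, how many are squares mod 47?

(11/47) = -1 → non-residue.
(15/47) = -1 → non-residue.
(17/47) = +1 → QR.
(35/47) = -1 → non-residue.
(39/47) = -1 → non-residue.
(46/47) = -1 → non-residue.
Total quadratic residues among the 6: 1.

1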